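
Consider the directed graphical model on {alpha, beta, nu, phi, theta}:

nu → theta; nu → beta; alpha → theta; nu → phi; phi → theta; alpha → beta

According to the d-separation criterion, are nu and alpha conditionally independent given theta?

We examine all 3 paths between nu and alpha:
Path 1: nu → theta ← alpha
  theta is a collider and theta is conditioned on, which opens it — no node blocks this path, so it is active.
Path 2: nu → phi → theta ← alpha
  phi is a chain and phi is not conditioned on; theta is a collider and theta is conditioned on, which opens it — no node blocks this path, so it is active.
Path 3: nu → beta ← alpha
  beta is a collider here and neither beta nor any of its descendants is conditioned on, so the collider stays closed — the path is blocked at beta.
Because an active path exists, nu and alpha are not d-separated.

No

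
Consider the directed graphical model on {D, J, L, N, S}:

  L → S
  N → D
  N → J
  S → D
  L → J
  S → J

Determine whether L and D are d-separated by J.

We examine all 4 paths between L and D:
Path 1: L → J ← N → D
  J is a collider and J is conditioned on, which opens it; N is a fork and N is not conditioned on — no node blocks this path, so it is active.
Path 2: L → J ← S → D
  J is a collider and J is conditioned on, which opens it; S is a fork and S is not conditioned on — no node blocks this path, so it is active.
Path 3: L → S → J ← N → D
  S is a chain and S is not conditioned on; J is a collider and J is conditioned on, which opens it; N is a fork and N is not conditioned on — no node blocks this path, so it is active.
Path 4: L → S → D
  S is a chain and S is not conditioned on — no node blocks this path, so it is active.
Because an active path exists, L and D are not d-separated.

No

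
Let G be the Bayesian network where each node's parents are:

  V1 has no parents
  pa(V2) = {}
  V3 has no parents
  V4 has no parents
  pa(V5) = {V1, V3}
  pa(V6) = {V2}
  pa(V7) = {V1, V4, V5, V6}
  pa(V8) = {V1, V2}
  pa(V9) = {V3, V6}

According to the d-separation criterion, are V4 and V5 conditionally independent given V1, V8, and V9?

5 paths connect V4 and V5; each must be blocked for d-separation to hold:
Path 1: V4 → V7 ← V1 → V8 ← V2 → V6 → V9 ← V3 → V5
  V7 is a collider here and neither V7 nor any of its descendants is conditioned on, so the collider stays closed — the path is blocked at V7.
Path 2: V4 → V7 ← V1 → V5
  V7 is a collider here and neither V7 nor any of its descendants is conditioned on, so the collider stays closed — the path is blocked at V7.
Path 3: V4 → V7 ← V5
  V7 is a collider here and neither V7 nor any of its descendants is conditioned on, so the collider stays closed — the path is blocked at V7.
Path 4: V4 → V7 ← V6 ← V2 → V8 ← V1 → V5
  V7 is a collider here and neither V7 nor any of its descendants is conditioned on, so the collider stays closed — the path is blocked at V7.
Path 5: V4 → V7 ← V6 → V9 ← V3 → V5
  V7 is a collider here and neither V7 nor any of its descendants is conditioned on, so the collider stays closed — the path is blocked at V7.
Since every path is blocked, d-separation holds.

Yes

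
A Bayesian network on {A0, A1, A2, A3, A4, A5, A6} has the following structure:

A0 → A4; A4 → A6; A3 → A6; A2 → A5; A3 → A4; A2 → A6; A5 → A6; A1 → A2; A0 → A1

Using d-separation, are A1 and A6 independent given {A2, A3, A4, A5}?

Yes

Enumerating the 4 paths from A1 to A6 and testing each for blocking by {A2, A3, A4, A5}:
Path 1: A1 ← A0 → A4 → A6
  A4 is a chain here and A4 is conditioned on, so the path is blocked at A4.
Path 2: A1 ← A0 → A4 ← A3 → A6
  A3 is a fork here and A3 is conditioned on, so the path is blocked at A3.
Path 3: A1 → A2 → A6
  A2 is a chain here and A2 is conditioned on, so the path is blocked at A2.
Path 4: A1 → A2 → A5 → A6
  A2 is a chain here and A2 is conditioned on, so the path is blocked at A2.
Every path is blocked, so A1 and A6 are d-separated given {A2, A3, A4, A5}.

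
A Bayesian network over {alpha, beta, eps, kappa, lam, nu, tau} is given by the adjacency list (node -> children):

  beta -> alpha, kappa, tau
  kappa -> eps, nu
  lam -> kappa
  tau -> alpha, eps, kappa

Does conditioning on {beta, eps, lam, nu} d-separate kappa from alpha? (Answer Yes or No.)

Enumerating the 6 paths from kappa to alpha and testing each for blocking by {beta, eps, lam, nu}:
Path 1: kappa ← tau → alpha
  tau is a fork and tau is not conditioned on — no node blocks this path, so it is active.
Path 2: kappa ← tau ← beta → alpha
  beta is a fork here and beta is conditioned on, so the path is blocked at beta.
Path 3: kappa → eps ← tau → alpha
  eps is a collider and eps is conditioned on, which opens it; tau is a fork and tau is not conditioned on — no node blocks this path, so it is active.
Path 4: kappa → eps ← tau ← beta → alpha
  beta is a fork here and beta is conditioned on, so the path is blocked at beta.
Path 5: kappa ← beta → tau → alpha
  beta is a fork here and beta is conditioned on, so the path is blocked at beta.
Path 6: kappa ← beta → alpha
  beta is a fork here and beta is conditioned on, so the path is blocked at beta.
Since the path kappa ← tau → alpha is active, kappa and alpha are not d-separated given {beta, eps, lam, nu}.

No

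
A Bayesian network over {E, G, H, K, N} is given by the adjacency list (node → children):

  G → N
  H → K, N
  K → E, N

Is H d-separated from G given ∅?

2 paths connect H and G; each must be blocked for d-separation to hold:
Path 1: H → K → N ← G
  N is a collider here and neither N nor any of its descendants is conditioned on, so the collider stays closed — the path is blocked at N.
Path 2: H → N ← G
  N is a collider here and neither N nor any of its descendants is conditioned on, so the collider stays closed — the path is blocked at N.
Since every path is blocked, d-separation holds.

Yes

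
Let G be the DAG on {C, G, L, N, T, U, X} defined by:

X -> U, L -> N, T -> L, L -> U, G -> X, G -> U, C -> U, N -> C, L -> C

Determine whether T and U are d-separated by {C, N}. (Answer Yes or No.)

There are 3 undirected paths between T and U; checking each against the conditioning set {C, N}:
  1. T → L → N → C → U — L:chain[open]; N:chain[blocks]; C:chain[blocks] ⇒ blocked
  2. T → L → C → U — L:chain[open]; C:chain[blocks] ⇒ blocked
  3. T → L → U — L:chain[open] ⇒ active
At least one path is unblocked, so d-separation fails.

No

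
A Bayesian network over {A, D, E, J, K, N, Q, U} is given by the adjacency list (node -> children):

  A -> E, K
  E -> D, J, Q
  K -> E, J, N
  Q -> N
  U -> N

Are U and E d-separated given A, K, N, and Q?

Yes

Enumerating the 4 paths from U to E and testing each for blocking by {A, K, N, Q}:
Path 1: U → N ← Q ← E
  Q is a chain here and Q is conditioned on, so the path is blocked at Q.
Path 2: U → N ← K → E
  K is a fork here and K is conditioned on, so the path is blocked at K.
Path 3: U → N ← K → J ← E
  K is a fork here and K is conditioned on, so the path is blocked at K.
Path 4: U → N ← K ← A → E
  K is a chain here and K is conditioned on, so the path is blocked at K.
All paths are blocked; U ⊥ E | {A, K, N, Q} holds.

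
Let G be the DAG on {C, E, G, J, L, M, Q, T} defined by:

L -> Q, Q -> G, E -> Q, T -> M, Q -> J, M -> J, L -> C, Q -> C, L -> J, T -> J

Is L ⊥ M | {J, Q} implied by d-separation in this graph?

No

6 paths connect L and M; each must be blocked for d-separation to hold:
  1. L → C ← Q → J ← M — C:collider[blocks]; Q:fork[blocks]; J:collider[open] ⇒ blocked
  2. L → C ← Q → J ← T → M — C:collider[blocks]; Q:fork[blocks]; J:collider[open]; T:fork[open] ⇒ blocked
  3. L → J ← M — J:collider[open] ⇒ active
  4. L → J ← T → M — J:collider[open]; T:fork[open] ⇒ active
  5. L → Q → J ← M — Q:chain[blocks]; J:collider[open] ⇒ blocked
  6. L → Q → J ← T → M — Q:chain[blocks]; J:collider[open]; T:fork[open] ⇒ blocked
Since the path L → J ← M is active, L and M are not d-separated given {J, Q}.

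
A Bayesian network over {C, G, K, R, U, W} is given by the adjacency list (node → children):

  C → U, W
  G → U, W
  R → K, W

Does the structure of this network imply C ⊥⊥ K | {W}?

Enumerating the 2 paths from C to K and testing each for blocking by {W}:
Path 1: C → W ← R → K
  W is a collider and W is conditioned on, which opens it; R is a fork and R is not conditioned on — no node blocks this path, so it is active.
Path 2: C → U ← G → W ← R → K
  U is a collider here and neither U nor any of its descendants is conditioned on, so the collider stays closed — the path is blocked at U.
At least one path is unblocked, so d-separation fails.

No — C and K are not d-separated given {W}.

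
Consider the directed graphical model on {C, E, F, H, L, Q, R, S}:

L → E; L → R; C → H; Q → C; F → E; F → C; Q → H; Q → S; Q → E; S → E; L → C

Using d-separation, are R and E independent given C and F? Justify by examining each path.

There are 6 undirected paths between R and E; checking each against the conditioning set {C, F}:
Path 1: R ← L → C ← Q → S → E
  L is a fork and L is not conditioned on; C is a collider and C is conditioned on, which opens it; Q is a fork and Q is not conditioned on; S is a chain and S is not conditioned on — no node blocks this path, so it is active.
Path 2: R ← L → C ← Q → E
  L is a fork and L is not conditioned on; C is a collider and C is conditioned on, which opens it; Q is a fork and Q is not conditioned on — no node blocks this path, so it is active.
Path 3: R ← L → C → H ← Q → S → E
  C is a chain here and C is conditioned on, so the path is blocked at C.
Path 4: R ← L → C → H ← Q → E
  C is a chain here and C is conditioned on, so the path is blocked at C.
Path 5: R ← L → C ← F → E
  F is a fork here and F is conditioned on, so the path is blocked at F.
Path 6: R ← L → E
  L is a fork and L is not conditioned on — no node blocks this path, so it is active.
Since the path R ← L → C ← Q → S → E is active, R and E are not d-separated given {C, F}.

No — R and E are not d-separated given {C, F}.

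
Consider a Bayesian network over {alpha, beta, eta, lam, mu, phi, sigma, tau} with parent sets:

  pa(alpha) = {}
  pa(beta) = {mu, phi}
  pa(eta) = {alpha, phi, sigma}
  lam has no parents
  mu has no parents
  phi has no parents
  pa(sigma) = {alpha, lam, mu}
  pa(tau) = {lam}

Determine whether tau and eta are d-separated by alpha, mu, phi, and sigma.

Yes

There are 3 undirected paths between tau and eta; checking each against the conditioning set {alpha, mu, phi, sigma}:
Path 1: tau ← lam → sigma ← mu → beta ← phi → eta
  mu is a fork here and mu is conditioned on, so the path is blocked at mu.
Path 2: tau ← lam → sigma → eta
  sigma is a chain here and sigma is conditioned on, so the path is blocked at sigma.
Path 3: tau ← lam → sigma ← alpha → eta
  alpha is a fork here and alpha is conditioned on, so the path is blocked at alpha.
Every path is blocked, so tau and eta are d-separated given {alpha, mu, phi, sigma}.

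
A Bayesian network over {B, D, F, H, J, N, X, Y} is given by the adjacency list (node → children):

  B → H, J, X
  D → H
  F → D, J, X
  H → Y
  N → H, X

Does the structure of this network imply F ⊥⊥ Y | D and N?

Yes

Enumerating the 5 paths from F to Y and testing each for blocking by {D, N}:
  1. F → J ← B → H → Y — J:collider[blocks]; B:fork[open]; H:chain[open] ⇒ blocked
  2. F → J ← B → X ← N → H → Y — J:collider[blocks]; B:fork[open]; X:collider[blocks]; N:fork[blocks]; H:chain[open] ⇒ blocked
  3. F → D → H → Y — D:chain[blocks]; H:chain[open] ⇒ blocked
  4. F → X ← N → H → Y — X:collider[blocks]; N:fork[blocks]; H:chain[open] ⇒ blocked
  5. F → X ← B → H → Y — X:collider[blocks]; B:fork[open]; H:chain[open] ⇒ blocked
Every path is blocked, so F and Y are d-separated given {D, N}.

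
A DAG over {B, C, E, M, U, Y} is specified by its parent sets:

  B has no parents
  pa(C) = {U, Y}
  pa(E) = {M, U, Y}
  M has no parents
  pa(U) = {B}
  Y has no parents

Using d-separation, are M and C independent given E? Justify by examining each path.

No — M and C are not d-separated given {E}.

There are 2 undirected paths between M and C; checking each against the conditioning set {E}:
Path 1: M → E ← U → C
  E is a collider and E is conditioned on, which opens it; U is a fork and U is not conditioned on — no node blocks this path, so it is active.
Path 2: M → E ← Y → C
  E is a collider and E is conditioned on, which opens it; Y is a fork and Y is not conditioned on — no node blocks this path, so it is active.
Since the path M → E ← U → C is active, M and C are not d-separated given {E}.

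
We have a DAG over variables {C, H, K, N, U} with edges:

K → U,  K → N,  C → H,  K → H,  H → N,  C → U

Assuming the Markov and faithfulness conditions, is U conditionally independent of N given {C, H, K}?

Yes

4 paths connect U and N; each must be blocked for d-separation to hold:
Path 1: U ← K → H → N
  K is a fork here and K is conditioned on, so the path is blocked at K.
Path 2: U ← K → N
  K is a fork here and K is conditioned on, so the path is blocked at K.
Path 3: U ← C → H ← K → N
  C is a fork here and C is conditioned on, so the path is blocked at C.
Path 4: U ← C → H → N
  C is a fork here and C is conditioned on, so the path is blocked at C.
All paths are blocked; U ⊥ N | {C, H, K} holds.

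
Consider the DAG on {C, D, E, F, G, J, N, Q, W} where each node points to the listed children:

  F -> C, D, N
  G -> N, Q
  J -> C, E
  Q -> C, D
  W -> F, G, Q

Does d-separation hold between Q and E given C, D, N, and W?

Enumerating the 6 paths from Q to E and testing each for blocking by {C, D, N, W}:
Path 1: Q → C ← J → E
  C is a collider and C is conditioned on, which opens it; J is a fork and J is not conditioned on — no node blocks this path, so it is active.
Path 2: Q → D ← F → C ← J → E
  D is a collider and D is conditioned on, which opens it; F is a fork and F is not conditioned on; C is a collider and C is conditioned on, which opens it; J is a fork and J is not conditioned on — no node blocks this path, so it is active.
Path 3: Q ← G ← W → F → C ← J → E
  W is a fork here and W is conditioned on, so the path is blocked at W.
Path 4: Q ← G → N ← F → C ← J → E
  G is a fork and G is not conditioned on; N is a collider and N is conditioned on, which opens it; F is a fork and F is not conditioned on; C is a collider and C is conditioned on, which opens it; J is a fork and J is not conditioned on — no node blocks this path, so it is active.
Path 5: Q ← W → F → C ← J → E
  W is a fork here and W is conditioned on, so the path is blocked at W.
Path 6: Q ← W → G → N ← F → C ← J → E
  W is a fork here and W is conditioned on, so the path is blocked at W.
Because an active path exists, Q and E are not d-separated.

No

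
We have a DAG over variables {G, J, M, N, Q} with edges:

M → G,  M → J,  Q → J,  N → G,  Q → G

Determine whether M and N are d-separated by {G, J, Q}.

We examine all 2 paths between M and N:
  1. M → J ← Q → G ← N — J:collider[open]; Q:fork[blocks]; G:collider[open] ⇒ blocked
  2. M → G ← N — G:collider[open] ⇒ active
Because an active path exists, M and N are not d-separated.

No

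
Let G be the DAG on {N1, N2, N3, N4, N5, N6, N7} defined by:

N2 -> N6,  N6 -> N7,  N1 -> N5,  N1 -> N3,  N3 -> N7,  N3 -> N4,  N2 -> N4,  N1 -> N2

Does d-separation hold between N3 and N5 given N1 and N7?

We examine all 3 paths between N3 and N5:
  1. N3 ← N1 → N5 — N1:fork[blocks] ⇒ blocked
  2. N3 → N7 ← N6 ← N2 ← N1 → N5 — N7:collider[open]; N6:chain[open]; N2:chain[open]; N1:fork[blocks] ⇒ blocked
  3. N3 → N4 ← N2 ← N1 → N5 — N4:collider[blocks]; N2:chain[open]; N1:fork[blocks] ⇒ blocked
Since every path is blocked, d-separation holds.

Yes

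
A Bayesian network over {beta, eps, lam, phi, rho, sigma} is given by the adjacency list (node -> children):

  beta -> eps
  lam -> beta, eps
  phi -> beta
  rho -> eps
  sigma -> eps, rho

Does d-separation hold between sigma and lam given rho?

We examine all 4 paths between sigma and lam:
Path 1: sigma → rho → eps ← lam
  rho is a chain here and rho is conditioned on, so the path is blocked at rho.
Path 2: sigma → rho → eps ← beta ← lam
  rho is a chain here and rho is conditioned on, so the path is blocked at rho.
Path 3: sigma → eps ← lam
  eps is a collider here and neither eps nor any of its descendants is conditioned on, so the collider stays closed — the path is blocked at eps.
Path 4: sigma → eps ← beta ← lam
  eps is a collider here and neither eps nor any of its descendants is conditioned on, so the collider stays closed — the path is blocked at eps.
Since every path is blocked, d-separation holds.

Yes — sigma and lam are d-separated given {rho}.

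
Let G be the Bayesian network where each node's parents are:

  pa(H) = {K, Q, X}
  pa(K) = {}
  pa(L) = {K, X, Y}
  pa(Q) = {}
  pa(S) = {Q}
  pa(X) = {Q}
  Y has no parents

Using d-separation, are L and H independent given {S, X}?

No

There are 3 undirected paths between L and H; checking each against the conditioning set {S, X}:
  1. L ← K → H — K:fork[open] ⇒ active
  2. L ← X → H — X:fork[blocks] ⇒ blocked
  3. L ← X ← Q → H — X:chain[blocks]; Q:fork[open] ⇒ blocked
Since the path L ← K → H is active, L and H are not d-separated given {S, X}.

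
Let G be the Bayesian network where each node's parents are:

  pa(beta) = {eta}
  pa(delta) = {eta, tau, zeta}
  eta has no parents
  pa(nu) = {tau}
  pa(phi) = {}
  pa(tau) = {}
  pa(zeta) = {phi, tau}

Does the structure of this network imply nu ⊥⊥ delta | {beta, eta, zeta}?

2 paths connect nu and delta; each must be blocked for d-separation to hold:
  1. nu ← tau → delta — tau:fork[open] ⇒ active
  2. nu ← tau → zeta → delta — tau:fork[open]; zeta:chain[blocks] ⇒ blocked
At least one path is unblocked, so d-separation fails.

No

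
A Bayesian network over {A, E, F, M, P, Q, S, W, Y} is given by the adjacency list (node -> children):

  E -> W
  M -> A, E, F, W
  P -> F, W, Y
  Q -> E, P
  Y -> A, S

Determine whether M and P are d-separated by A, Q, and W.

6 paths connect M and P; each must be blocked for d-separation to hold:
Path 1: M → A ← Y ← P
  A is a collider and A is conditioned on, which opens it; Y is a chain and Y is not conditioned on — no node blocks this path, so it is active.
Path 2: M → E ← Q → P
  Q is a fork here and Q is conditioned on, so the path is blocked at Q.
Path 3: M → E → W ← P
  E is a chain and E is not conditioned on; W is a collider and W is conditioned on, which opens it — no node blocks this path, so it is active.
Path 4: M → W ← E ← Q → P
  Q is a fork here and Q is conditioned on, so the path is blocked at Q.
Path 5: M → W ← P
  W is a collider and W is conditioned on, which opens it — no node blocks this path, so it is active.
Path 6: M → F ← P
  F is a collider here and neither F nor any of its descendants is conditioned on, so the collider stays closed — the path is blocked at F.
Since the path M → A ← Y ← P is active, M and P are not d-separated given {A, Q, W}.

No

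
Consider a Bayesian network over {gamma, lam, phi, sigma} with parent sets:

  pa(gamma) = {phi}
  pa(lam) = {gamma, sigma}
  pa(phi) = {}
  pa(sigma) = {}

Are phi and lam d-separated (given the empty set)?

No

There is one path between phi and lam:
  1. phi → gamma → lam — gamma:chain[open] ⇒ active
At least one path is unblocked, so d-separation fails.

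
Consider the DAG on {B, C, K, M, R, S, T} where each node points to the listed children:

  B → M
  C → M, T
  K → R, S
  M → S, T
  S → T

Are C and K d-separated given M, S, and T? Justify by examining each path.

Yes

There are 4 undirected paths between C and K; checking each against the conditioning set {M, S, T}:
Path 1: C → M → S ← K
  M is a chain here and M is conditioned on, so the path is blocked at M.
Path 2: C → M → T ← S ← K
  M is a chain here and M is conditioned on, so the path is blocked at M.
Path 3: C → T ← M → S ← K
  M is a fork here and M is conditioned on, so the path is blocked at M.
Path 4: C → T ← S ← K
  S is a chain here and S is conditioned on, so the path is blocked at S.
Every path is blocked, so C and K are d-separated given {M, S, T}.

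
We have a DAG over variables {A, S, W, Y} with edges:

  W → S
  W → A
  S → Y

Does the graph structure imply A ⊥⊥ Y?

The only undirected path from A to Y is:
Path 1: A ← W → S → Y
  W is a fork and W is not conditioned on; S is a chain and S is not conditioned on — no node blocks this path, so it is active.
At least one path is unblocked, so d-separation fails.

No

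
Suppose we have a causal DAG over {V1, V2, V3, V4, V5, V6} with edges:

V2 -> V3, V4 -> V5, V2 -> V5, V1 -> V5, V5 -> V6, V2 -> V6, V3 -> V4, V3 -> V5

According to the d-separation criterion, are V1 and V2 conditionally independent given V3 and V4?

Enumerating the 4 paths from V1 to V2 and testing each for blocking by {V3, V4}:
Path 1: V1 → V5 ← V3 ← V2
  V5 is a collider here and neither V5 nor any of its descendants is conditioned on, so the collider stays closed — the path is blocked at V5.
Path 2: V1 → V5 ← V4 ← V3 ← V2
  V5 is a collider here and neither V5 nor any of its descendants is conditioned on, so the collider stays closed — the path is blocked at V5.
Path 3: V1 → V5 ← V2
  V5 is a collider here and neither V5 nor any of its descendants is conditioned on, so the collider stays closed — the path is blocked at V5.
Path 4: V1 → V5 → V6 ← V2
  V6 is a collider here and neither V6 nor any of its descendants is conditioned on, so the collider stays closed — the path is blocked at V6.
Since every path is blocked, d-separation holds.

Yes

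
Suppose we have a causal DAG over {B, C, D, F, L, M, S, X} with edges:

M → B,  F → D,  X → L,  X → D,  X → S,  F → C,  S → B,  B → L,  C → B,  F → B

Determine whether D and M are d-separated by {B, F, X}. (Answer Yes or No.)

4 paths connect D and M; each must be blocked for d-separation to hold:
Path 1: D ← F → C → B ← M
  F is a fork here and F is conditioned on, so the path is blocked at F.
Path 2: D ← F → B ← M
  F is a fork here and F is conditioned on, so the path is blocked at F.
Path 3: D ← X → S → B ← M
  X is a fork here and X is conditioned on, so the path is blocked at X.
Path 4: D ← X → L ← B ← M
  X is a fork here and X is conditioned on, so the path is blocked at X.
All paths are blocked; D ⊥ M | {B, F, X} holds.

Yes — D and M are d-separated given {B, F, X}.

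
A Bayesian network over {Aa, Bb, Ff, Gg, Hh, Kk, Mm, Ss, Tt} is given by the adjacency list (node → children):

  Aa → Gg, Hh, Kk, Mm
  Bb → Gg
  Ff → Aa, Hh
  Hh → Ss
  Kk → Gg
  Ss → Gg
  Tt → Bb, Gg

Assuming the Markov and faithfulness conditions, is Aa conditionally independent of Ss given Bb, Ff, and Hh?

Yes — Aa and Ss are d-separated given {Bb, Ff, Hh}.

We examine all 4 paths between Aa and Ss:
  1. Aa → Hh → Ss — Hh:chain[blocks] ⇒ blocked
  2. Aa ← Ff → Hh → Ss — Ff:fork[blocks]; Hh:chain[blocks] ⇒ blocked
  3. Aa → Kk → Gg ← Ss — Kk:chain[open]; Gg:collider[blocks] ⇒ blocked
  4. Aa → Gg ← Ss — Gg:collider[blocks] ⇒ blocked
All paths are blocked; Aa ⊥ Ss | {Bb, Ff, Hh} holds.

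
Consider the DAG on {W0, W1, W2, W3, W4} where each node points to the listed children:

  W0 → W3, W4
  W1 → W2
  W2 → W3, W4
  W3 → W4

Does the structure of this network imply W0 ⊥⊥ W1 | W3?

We examine all 4 paths between W0 and W1:
  1. W0 → W4 ← W2 ← W1 — W4:collider[blocks]; W2:chain[open] ⇒ blocked
  2. W0 → W4 ← W3 ← W2 ← W1 — W4:collider[blocks]; W3:chain[blocks]; W2:chain[open] ⇒ blocked
  3. W0 → W3 ← W2 ← W1 — W3:collider[open]; W2:chain[open] ⇒ active
  4. W0 → W3 → W4 ← W2 ← W1 — W3:chain[blocks]; W4:collider[blocks]; W2:chain[open] ⇒ blocked
Because an active path exists, W0 and W1 are not d-separated.

No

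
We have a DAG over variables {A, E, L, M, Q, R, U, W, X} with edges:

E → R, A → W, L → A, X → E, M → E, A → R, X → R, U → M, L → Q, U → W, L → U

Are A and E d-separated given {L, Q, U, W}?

Yes

There are 4 undirected paths between A and E; checking each against the conditioning set {L, Q, U, W}:
Path 1: A → W ← U → M → E
  U is a fork here and U is conditioned on, so the path is blocked at U.
Path 2: A ← L → U → M → E
  L is a fork here and L is conditioned on, so the path is blocked at L.
Path 3: A → R ← E
  R is a collider here and neither R nor any of its descendants is conditioned on, so the collider stays closed — the path is blocked at R.
Path 4: A → R ← X → E
  R is a collider here and neither R nor any of its descendants is conditioned on, so the collider stays closed — the path is blocked at R.
Since every path is blocked, d-separation holds.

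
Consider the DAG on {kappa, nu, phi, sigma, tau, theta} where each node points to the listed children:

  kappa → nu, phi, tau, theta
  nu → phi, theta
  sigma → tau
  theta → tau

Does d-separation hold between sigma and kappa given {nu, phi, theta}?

There are 4 undirected paths between sigma and kappa; checking each against the conditioning set {nu, phi, theta}:
Path 1: sigma → tau ← theta ← nu → phi ← kappa
  tau is a collider here and neither tau nor any of its descendants is conditioned on, so the collider stays closed — the path is blocked at tau.
Path 2: sigma → tau ← theta ← nu ← kappa
  tau is a collider here and neither tau nor any of its descendants is conditioned on, so the collider stays closed — the path is blocked at tau.
Path 3: sigma → tau ← theta ← kappa
  tau is a collider here and neither tau nor any of its descendants is conditioned on, so the collider stays closed — the path is blocked at tau.
Path 4: sigma → tau ← kappa
  tau is a collider here and neither tau nor any of its descendants is conditioned on, so the collider stays closed — the path is blocked at tau.
Every path is blocked, so sigma and kappa are d-separated given {nu, phi, theta}.

Yes — sigma and kappa are d-separated given {nu, phi, theta}.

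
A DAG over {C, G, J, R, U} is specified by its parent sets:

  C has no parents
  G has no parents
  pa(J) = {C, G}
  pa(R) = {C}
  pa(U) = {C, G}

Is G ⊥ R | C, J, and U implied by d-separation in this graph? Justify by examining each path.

Enumerating the 2 paths from G to R and testing each for blocking by {C, J, U}:
Path 1: G → J ← C → R
  C is a fork here and C is conditioned on, so the path is blocked at C.
Path 2: G → U ← C → R
  C is a fork here and C is conditioned on, so the path is blocked at C.
All paths are blocked; G ⊥ R | {C, J, U} holds.

Yes — G and R are d-separated given {C, J, U}.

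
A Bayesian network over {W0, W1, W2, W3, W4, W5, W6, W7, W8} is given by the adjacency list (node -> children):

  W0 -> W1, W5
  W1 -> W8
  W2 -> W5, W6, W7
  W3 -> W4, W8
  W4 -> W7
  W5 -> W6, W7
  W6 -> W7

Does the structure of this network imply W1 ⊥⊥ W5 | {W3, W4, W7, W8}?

Enumerating the 6 paths from W1 to W5 and testing each for blocking by {W3, W4, W7, W8}:
Path 1: W1 ← W0 → W5
  W0 is a fork and W0 is not conditioned on — no node blocks this path, so it is active.
Path 2: W1 → W8 ← W3 → W4 → W7 ← W2 → W5
  W3 is a fork here and W3 is conditioned on, so the path is blocked at W3.
Path 3: W1 → W8 ← W3 → W4 → W7 ← W2 → W6 ← W5
  W3 is a fork here and W3 is conditioned on, so the path is blocked at W3.
Path 4: W1 → W8 ← W3 → W4 → W7 ← W5
  W3 is a fork here and W3 is conditioned on, so the path is blocked at W3.
Path 5: W1 → W8 ← W3 → W4 → W7 ← W6 ← W2 → W5
  W3 is a fork here and W3 is conditioned on, so the path is blocked at W3.
Path 6: W1 → W8 ← W3 → W4 → W7 ← W6 ← W5
  W3 is a fork here and W3 is conditioned on, so the path is blocked at W3.
Because an active path exists, W1 and W5 are not d-separated.

No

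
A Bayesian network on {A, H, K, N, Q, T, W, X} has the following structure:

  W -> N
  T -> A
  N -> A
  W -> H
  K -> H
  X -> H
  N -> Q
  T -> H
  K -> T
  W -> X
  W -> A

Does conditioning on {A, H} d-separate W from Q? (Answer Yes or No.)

6 paths connect W and Q; each must be blocked for d-separation to hold:
Path 1: W → H ← T → A ← N → Q
  H is a collider and H is conditioned on, which opens it; T is a fork and T is not conditioned on; A is a collider and A is conditioned on, which opens it; N is a fork and N is not conditioned on — no node blocks this path, so it is active.
Path 2: W → H ← K → T → A ← N → Q
  H is a collider and H is conditioned on, which opens it; K is a fork and K is not conditioned on; T is a chain and T is not conditioned on; A is a collider and A is conditioned on, which opens it; N is a fork and N is not conditioned on — no node blocks this path, so it is active.
Path 3: W → A ← N → Q
  A is a collider and A is conditioned on, which opens it; N is a fork and N is not conditioned on — no node blocks this path, so it is active.
Path 4: W → N → Q
  N is a chain and N is not conditioned on — no node blocks this path, so it is active.
Path 5: W → X → H ← T → A ← N → Q
  X is a chain and X is not conditioned on; H is a collider and H is conditioned on, which opens it; T is a fork and T is not conditioned on; A is a collider and A is conditioned on, which opens it; N is a fork and N is not conditioned on — no node blocks this path, so it is active.
Path 6: W → X → H ← K → T → A ← N → Q
  X is a chain and X is not conditioned on; H is a collider and H is conditioned on, which opens it; K is a fork and K is not conditioned on; T is a chain and T is not conditioned on; A is a collider and A is conditioned on, which opens it; N is a fork and N is not conditioned on — no node blocks this path, so it is active.
Since the path W → H ← T → A ← N → Q is active, W and Q are not d-separated given {A, H}.

No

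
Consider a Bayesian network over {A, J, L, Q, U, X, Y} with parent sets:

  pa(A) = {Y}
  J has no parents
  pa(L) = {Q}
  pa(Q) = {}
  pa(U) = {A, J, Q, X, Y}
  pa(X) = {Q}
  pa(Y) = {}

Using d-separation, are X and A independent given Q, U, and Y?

No — X and A are not d-separated given {Q, U, Y}.

There are 4 undirected paths between X and A; checking each against the conditioning set {Q, U, Y}:
Path 1: X → U ← Y → A
  Y is a fork here and Y is conditioned on, so the path is blocked at Y.
Path 2: X → U ← A
  U is a collider and U is conditioned on, which opens it — no node blocks this path, so it is active.
Path 3: X ← Q → U ← Y → A
  Q is a fork here and Q is conditioned on, so the path is blocked at Q.
Path 4: X ← Q → U ← A
  Q is a fork here and Q is conditioned on, so the path is blocked at Q.
At least one path is unblocked, so d-separation fails.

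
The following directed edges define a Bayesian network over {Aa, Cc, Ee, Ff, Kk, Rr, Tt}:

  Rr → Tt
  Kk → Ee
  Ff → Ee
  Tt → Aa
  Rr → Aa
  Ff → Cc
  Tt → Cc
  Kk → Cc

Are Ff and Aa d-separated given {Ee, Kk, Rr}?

There are 4 undirected paths between Ff and Aa; checking each against the conditioning set {Ee, Kk, Rr}:
  1. Ff → Cc ← Tt → Aa — Cc:collider[blocks]; Tt:fork[open] ⇒ blocked
  2. Ff → Cc ← Tt ← Rr → Aa — Cc:collider[blocks]; Tt:chain[open]; Rr:fork[blocks] ⇒ blocked
  3. Ff → Ee ← Kk → Cc ← Tt → Aa — Ee:collider[open]; Kk:fork[blocks]; Cc:collider[blocks]; Tt:fork[open] ⇒ blocked
  4. Ff → Ee ← Kk → Cc ← Tt ← Rr → Aa — Ee:collider[open]; Kk:fork[blocks]; Cc:collider[blocks]; Tt:chain[open]; Rr:fork[blocks] ⇒ blocked
All paths are blocked; Ff ⊥ Aa | {Ee, Kk, Rr} holds.

Yes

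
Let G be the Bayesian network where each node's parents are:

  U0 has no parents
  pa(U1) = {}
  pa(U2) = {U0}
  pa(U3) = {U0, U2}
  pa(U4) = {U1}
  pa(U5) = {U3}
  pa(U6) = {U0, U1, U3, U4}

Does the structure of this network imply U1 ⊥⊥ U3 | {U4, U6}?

No — U1 and U3 are not d-separated given {U4, U6}.

6 paths connect U1 and U3; each must be blocked for d-separation to hold:
  1. U1 → U4 → U6 ← U0 → U2 → U3 — U4:chain[blocks]; U6:collider[open]; U0:fork[open]; U2:chain[open] ⇒ blocked
  2. U1 → U4 → U6 ← U0 → U3 — U4:chain[blocks]; U6:collider[open]; U0:fork[open] ⇒ blocked
  3. U1 → U4 → U6 ← U3 — U4:chain[blocks]; U6:collider[open] ⇒ blocked
  4. U1 → U6 ← U0 → U2 → U3 — U6:collider[open]; U0:fork[open]; U2:chain[open] ⇒ active
  5. U1 → U6 ← U0 → U3 — U6:collider[open]; U0:fork[open] ⇒ active
  6. U1 → U6 ← U3 — U6:collider[open] ⇒ active
Because an active path exists, U1 and U3 are not d-separated.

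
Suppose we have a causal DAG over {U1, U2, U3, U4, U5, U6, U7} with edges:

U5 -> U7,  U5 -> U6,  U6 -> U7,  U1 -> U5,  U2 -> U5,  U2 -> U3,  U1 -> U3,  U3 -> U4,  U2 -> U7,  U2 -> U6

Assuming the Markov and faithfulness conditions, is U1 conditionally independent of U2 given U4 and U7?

No

There are 6 undirected paths between U1 and U2; checking each against the conditioning set {U4, U7}:
Path 1: U1 → U5 → U6 → U7 ← U2
  U5 is a chain and U5 is not conditioned on; U6 is a chain and U6 is not conditioned on; U7 is a collider and U7 is conditioned on, which opens it — no node blocks this path, so it is active.
Path 2: U1 → U5 → U6 ← U2
  U5 is a chain and U5 is not conditioned on; U6 is a collider and its descendant U7 is conditioned on, which opens it — no node blocks this path, so it is active.
Path 3: U1 → U5 → U7 ← U6 ← U2
  U5 is a chain and U5 is not conditioned on; U7 is a collider and U7 is conditioned on, which opens it; U6 is a chain and U6 is not conditioned on — no node blocks this path, so it is active.
Path 4: U1 → U5 → U7 ← U2
  U5 is a chain and U5 is not conditioned on; U7 is a collider and U7 is conditioned on, which opens it — no node blocks this path, so it is active.
Path 5: U1 → U5 ← U2
  U5 is a collider and its descendant U7 is conditioned on, which opens it — no node blocks this path, so it is active.
Path 6: U1 → U3 ← U2
  U3 is a collider and its descendant U4 is conditioned on, which opens it — no node blocks this path, so it is active.
Since the path U1 → U5 → U6 → U7 ← U2 is active, U1 and U2 are not d-separated given {U4, U7}.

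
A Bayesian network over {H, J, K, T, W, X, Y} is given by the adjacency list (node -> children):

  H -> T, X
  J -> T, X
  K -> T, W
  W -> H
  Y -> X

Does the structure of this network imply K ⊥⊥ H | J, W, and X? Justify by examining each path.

Yes — K and H are d-separated given {J, W, X}.

3 paths connect K and H; each must be blocked for d-separation to hold:
Path 1: K → T ← H
  T is a collider here and neither T nor any of its descendants is conditioned on, so the collider stays closed — the path is blocked at T.
Path 2: K → T ← J → X ← H
  T is a collider here and neither T nor any of its descendants is conditioned on, so the collider stays closed — the path is blocked at T.
Path 3: K → W → H
  W is a chain here and W is conditioned on, so the path is blocked at W.
All paths are blocked; K ⊥ H | {J, W, X} holds.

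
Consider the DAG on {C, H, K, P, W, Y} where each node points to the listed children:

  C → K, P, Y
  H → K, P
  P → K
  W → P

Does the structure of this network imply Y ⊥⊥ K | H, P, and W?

No — Y and K are not d-separated given {H, P, W}.

There are 3 undirected paths between Y and K; checking each against the conditioning set {H, P, W}:
Path 1: Y ← C → K
  C is a fork and C is not conditioned on — no node blocks this path, so it is active.
Path 2: Y ← C → P ← H → K
  H is a fork here and H is conditioned on, so the path is blocked at H.
Path 3: Y ← C → P → K
  P is a chain here and P is conditioned on, so the path is blocked at P.
Because an active path exists, Y and K are not d-separated.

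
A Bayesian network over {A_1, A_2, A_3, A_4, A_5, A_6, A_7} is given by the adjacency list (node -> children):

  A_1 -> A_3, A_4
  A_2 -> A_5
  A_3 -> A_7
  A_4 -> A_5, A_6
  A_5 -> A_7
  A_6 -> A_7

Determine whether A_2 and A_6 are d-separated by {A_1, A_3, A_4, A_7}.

4 paths connect A_2 and A_6; each must be blocked for d-separation to hold:
Path 1: A_2 → A_5 ← A_4 ← A_1 → A_3 → A_7 ← A_6
  A_4 is a chain here and A_4 is conditioned on, so the path is blocked at A_4.
Path 2: A_2 → A_5 ← A_4 → A_6
  A_4 is a fork here and A_4 is conditioned on, so the path is blocked at A_4.
Path 3: A_2 → A_5 → A_7 ← A_3 ← A_1 → A_4 → A_6
  A_3 is a chain here and A_3 is conditioned on, so the path is blocked at A_3.
Path 4: A_2 → A_5 → A_7 ← A_6
  A_5 is a chain and A_5 is not conditioned on; A_7 is a collider and A_7 is conditioned on, which opens it — no node blocks this path, so it is active.
At least one path is unblocked, so d-separation fails.

No — A_2 and A_6 are not d-separated given {A_1, A_3, A_4, A_7}.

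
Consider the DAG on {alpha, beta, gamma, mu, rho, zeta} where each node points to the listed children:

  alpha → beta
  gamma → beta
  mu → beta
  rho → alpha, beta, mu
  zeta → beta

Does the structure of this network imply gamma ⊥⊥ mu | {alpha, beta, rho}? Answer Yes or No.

There are 3 undirected paths between gamma and mu; checking each against the conditioning set {alpha, beta, rho}:
  1. gamma → beta ← rho → mu — beta:collider[open]; rho:fork[blocks] ⇒ blocked
  2. gamma → beta ← mu — beta:collider[open] ⇒ active
  3. gamma → beta ← alpha ← rho → mu — beta:collider[open]; alpha:chain[blocks]; rho:fork[blocks] ⇒ blocked
At least one path is unblocked, so d-separation fails.

No — gamma and mu are not d-separated given {alpha, beta, rho}.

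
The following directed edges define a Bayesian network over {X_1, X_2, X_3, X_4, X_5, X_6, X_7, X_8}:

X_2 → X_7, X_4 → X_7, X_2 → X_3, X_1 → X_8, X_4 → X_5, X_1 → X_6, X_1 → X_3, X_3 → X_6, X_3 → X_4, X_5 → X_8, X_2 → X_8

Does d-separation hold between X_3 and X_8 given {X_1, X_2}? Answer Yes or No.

Enumerating the 6 paths from X_3 to X_8 and testing each for blocking by {X_1, X_2}:
Path 1: X_3 → X_6 ← X_1 → X_8
  X_6 is a collider here and neither X_6 nor any of its descendants is conditioned on, so the collider stays closed — the path is blocked at X_6.
Path 2: X_3 ← X_2 → X_7 ← X_4 → X_5 → X_8
  X_2 is a fork here and X_2 is conditioned on, so the path is blocked at X_2.
Path 3: X_3 ← X_2 → X_8
  X_2 is a fork here and X_2 is conditioned on, so the path is blocked at X_2.
Path 4: X_3 ← X_1 → X_8
  X_1 is a fork here and X_1 is conditioned on, so the path is blocked at X_1.
Path 5: X_3 → X_4 → X_7 ← X_2 → X_8
  X_7 is a collider here and neither X_7 nor any of its descendants is conditioned on, so the collider stays closed — the path is blocked at X_7.
Path 6: X_3 → X_4 → X_5 → X_8
  X_4 is a chain and X_4 is not conditioned on; X_5 is a chain and X_5 is not conditioned on — no node blocks this path, so it is active.
At least one path is unblocked, so d-separation fails.

No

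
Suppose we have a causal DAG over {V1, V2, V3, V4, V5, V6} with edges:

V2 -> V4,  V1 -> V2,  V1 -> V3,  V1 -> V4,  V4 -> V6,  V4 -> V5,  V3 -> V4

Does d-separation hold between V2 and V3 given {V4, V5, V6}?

4 paths connect V2 and V3; each must be blocked for d-separation to hold:
Path 1: V2 → V4 ← V1 → V3
  V4 is a collider and V4 is conditioned on, which opens it; V1 is a fork and V1 is not conditioned on — no node blocks this path, so it is active.
Path 2: V2 → V4 ← V3
  V4 is a collider and V4 is conditioned on, which opens it — no node blocks this path, so it is active.
Path 3: V2 ← V1 → V4 ← V3
  V1 is a fork and V1 is not conditioned on; V4 is a collider and V4 is conditioned on, which opens it — no node blocks this path, so it is active.
Path 4: V2 ← V1 → V3
  V1 is a fork and V1 is not conditioned on — no node blocks this path, so it is active.
Since the path V2 → V4 ← V1 → V3 is active, V2 and V3 are not d-separated given {V4, V5, V6}.

No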